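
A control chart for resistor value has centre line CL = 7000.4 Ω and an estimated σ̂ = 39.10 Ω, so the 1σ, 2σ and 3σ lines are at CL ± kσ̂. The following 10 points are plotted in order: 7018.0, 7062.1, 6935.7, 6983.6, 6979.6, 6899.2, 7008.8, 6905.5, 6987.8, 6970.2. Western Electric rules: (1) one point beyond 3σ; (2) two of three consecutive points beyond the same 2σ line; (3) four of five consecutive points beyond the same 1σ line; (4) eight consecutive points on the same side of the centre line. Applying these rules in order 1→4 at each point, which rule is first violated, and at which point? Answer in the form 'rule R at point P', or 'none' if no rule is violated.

rule 2 at point 8

Zone of each point (C = within 1σ̂, B = 1σ̂–2σ̂, A = 2σ̂–3σ̂, * = beyond 3σ̂; sign = side of CL): 1:+C, 2:+B, 3:-B, 4:-C, 5:-C, 6:-A, 7:+C, 8:-A, 9:-C, 10:-C
Rule 2 (two of three consecutive points beyond the same 2σ limit) is satisfied at point 8.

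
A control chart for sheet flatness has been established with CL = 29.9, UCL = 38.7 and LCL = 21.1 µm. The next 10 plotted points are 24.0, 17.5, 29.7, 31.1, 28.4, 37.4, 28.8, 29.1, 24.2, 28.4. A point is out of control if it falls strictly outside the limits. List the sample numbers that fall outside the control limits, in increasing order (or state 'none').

2

Compare each point to [21.1, 38.7]: sample 2 = 17.5 < LCL.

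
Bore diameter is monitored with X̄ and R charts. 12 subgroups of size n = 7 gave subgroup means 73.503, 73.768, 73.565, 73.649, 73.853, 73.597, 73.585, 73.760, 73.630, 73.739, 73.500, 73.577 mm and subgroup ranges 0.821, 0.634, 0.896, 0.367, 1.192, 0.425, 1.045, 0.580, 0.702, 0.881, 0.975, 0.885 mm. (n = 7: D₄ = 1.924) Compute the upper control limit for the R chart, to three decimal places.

1.508

R̄ = (0.821 + 0.634 + 0.896 + 0.367 + 1.192 + 0.425 + 1.045 + 0.580 + 0.702 + 0.881 + 0.975 + 0.885) / 12 = 9.4030 / 12 = 0.7836
UCL_R = D₄·R̄ = 1.924 × 0.7836 = 1.5076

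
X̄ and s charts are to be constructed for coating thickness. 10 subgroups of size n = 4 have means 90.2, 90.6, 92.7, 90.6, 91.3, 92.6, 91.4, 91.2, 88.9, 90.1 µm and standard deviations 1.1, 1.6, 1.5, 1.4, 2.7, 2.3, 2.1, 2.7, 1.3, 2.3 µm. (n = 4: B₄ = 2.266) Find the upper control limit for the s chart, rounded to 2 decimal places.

4.31

s̄ = (1.1 + 1.6 + 1.5 + 1.4 + 2.7 + 2.3 + 2.1 + 2.7 + 1.3 + 2.3) / 10 = 1.9000
UCL_s = B₄·s̄ = 2.266 × 1.9000 = 4.3054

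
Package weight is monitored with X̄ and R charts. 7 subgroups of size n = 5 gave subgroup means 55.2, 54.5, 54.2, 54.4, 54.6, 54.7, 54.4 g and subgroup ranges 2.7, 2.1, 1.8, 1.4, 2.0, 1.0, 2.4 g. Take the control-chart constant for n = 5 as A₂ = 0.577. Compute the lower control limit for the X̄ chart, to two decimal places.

53.47

X̄̄ = (55.2 + 54.5 + 54.2 + 54.4 + 54.6 + 54.7 + 54.4) / 7 = 382.0000 / 7 = 54.5714
R̄ = (2.7 + 2.1 + 1.8 + 1.4 + 2.0 + 1.0 + 2.4) / 7 = 13.4000 / 7 = 1.9143
LCL = X̄̄ − A₂·R̄ = 54.5714 − 0.577 × 1.9143 = 53.4669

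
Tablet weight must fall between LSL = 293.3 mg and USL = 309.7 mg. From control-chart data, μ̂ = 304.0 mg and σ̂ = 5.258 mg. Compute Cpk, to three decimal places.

Cpu = (USL − μ̂) / (3σ̂) = (309.7 − 304.0) / (3 × 5.258) = 0.3614; Cpl = (μ̂ − LSL) / (3σ̂) = (304.0 − 293.3) / (3 × 5.258) = 0.6783; Cpk = min(Cpu, Cpl) = 0.3614

0.361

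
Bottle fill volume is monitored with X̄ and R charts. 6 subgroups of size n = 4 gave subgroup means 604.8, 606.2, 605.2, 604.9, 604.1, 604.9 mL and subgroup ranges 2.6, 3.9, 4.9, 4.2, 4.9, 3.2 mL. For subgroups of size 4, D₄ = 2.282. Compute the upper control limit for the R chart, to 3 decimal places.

9.014

R̄ = (2.6 + 3.9 + 4.9 + 4.2 + 4.9 + 3.2) / 6 = 23.7000 / 6 = 3.9500
UCL_R = D₄·R̄ = 2.282 × 3.9500 = 9.0139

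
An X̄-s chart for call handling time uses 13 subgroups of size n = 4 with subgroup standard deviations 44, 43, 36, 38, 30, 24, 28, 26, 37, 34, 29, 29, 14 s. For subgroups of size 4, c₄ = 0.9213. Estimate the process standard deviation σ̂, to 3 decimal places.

s̄ = (44 + 43 + 36 + 38 + 30 + 24 + 28 + 26 + 37 + 34 + 29 + 29 + 14) / 13 = 31.6923
σ̂ = s̄ / c₄ = 31.6923 / 0.9213 = 34.3996

34.400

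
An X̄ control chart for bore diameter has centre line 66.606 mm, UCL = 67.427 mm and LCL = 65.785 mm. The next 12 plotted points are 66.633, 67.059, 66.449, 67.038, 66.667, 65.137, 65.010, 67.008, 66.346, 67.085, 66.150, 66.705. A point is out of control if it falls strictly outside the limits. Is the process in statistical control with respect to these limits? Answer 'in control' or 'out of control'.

Compare each point to [65.785, 67.427]: sample 6 = 65.137 < LCL; sample 7 = 65.010 < LCL.

out of control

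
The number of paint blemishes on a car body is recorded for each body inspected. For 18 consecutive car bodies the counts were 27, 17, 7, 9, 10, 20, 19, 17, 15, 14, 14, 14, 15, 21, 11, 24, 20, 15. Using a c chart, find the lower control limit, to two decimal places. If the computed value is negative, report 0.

4.03

c̄ = (27 + 17 + 7 + 9 + 10 + 20 + 19 + 17 + 15 + 14 + 14 + 14 + 15 + 21 + 11 + 24 + 20 + 15) / 18 = 289 / 18 = 16.0556
LCL = c̄ − 3√c̄ = 16.0556 − 3 × 4.0069 = 4.0347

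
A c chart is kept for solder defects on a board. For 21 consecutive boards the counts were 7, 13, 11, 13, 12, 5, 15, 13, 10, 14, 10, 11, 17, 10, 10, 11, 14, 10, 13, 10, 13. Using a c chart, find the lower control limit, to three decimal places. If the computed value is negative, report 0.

c̄ = (7 + 13 + 11 + 13 + 12 + 5 + 15 + 13 + 10 + 14 + 10 + 11 + 17 + 10 + 10 + 11 + 14 + 10 + 13 + 10 + 13) / 21 = 242 / 21 = 11.5238
LCL = c̄ − 3√c̄ = 11.5238 − 3 × 3.3947 = 1.3398

1.340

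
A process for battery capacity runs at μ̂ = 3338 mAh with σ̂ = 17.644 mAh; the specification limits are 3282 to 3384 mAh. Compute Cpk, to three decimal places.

Cpu = (USL − μ̂) / (3σ̂) = (3384 − 3338) / (3 × 17.644) = 0.8690; Cpl = (μ̂ − LSL) / (3σ̂) = (3338 − 3282) / (3 × 17.644) = 1.0580; Cpk = min(Cpu, Cpl) = 0.8690

0.869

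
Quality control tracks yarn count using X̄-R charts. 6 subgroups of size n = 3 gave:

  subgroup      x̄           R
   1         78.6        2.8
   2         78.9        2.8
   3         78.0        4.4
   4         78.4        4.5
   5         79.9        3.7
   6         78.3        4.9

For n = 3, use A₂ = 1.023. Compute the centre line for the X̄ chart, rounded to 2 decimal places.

X̄̄ = (78.6 + 78.9 + 78.0 + 78.4 + 79.9 + 78.3) / 6 = 472.1000 / 6 = 78.6833
CL = X̄̄ = 78.6833

78.68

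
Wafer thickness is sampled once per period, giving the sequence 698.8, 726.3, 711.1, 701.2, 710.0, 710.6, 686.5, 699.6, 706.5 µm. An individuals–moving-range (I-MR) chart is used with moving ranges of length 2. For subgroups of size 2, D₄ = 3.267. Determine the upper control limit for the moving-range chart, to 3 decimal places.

43.329

Moving ranges: 27.5, 15.2, 9.9, 8.8, 0.6, 24.1, 13.1, 6.9; M̄R̄ = 106.1000 / 8 = 13.2625
UCL_MR = D₄·M̄R̄ = 3.267 × 13.2625 = 43.3286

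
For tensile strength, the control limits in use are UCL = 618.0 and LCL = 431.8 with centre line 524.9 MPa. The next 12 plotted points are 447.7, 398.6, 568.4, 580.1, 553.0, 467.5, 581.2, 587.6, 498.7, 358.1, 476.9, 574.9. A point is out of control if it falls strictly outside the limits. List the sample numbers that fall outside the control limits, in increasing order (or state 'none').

2, 10

Compare each point to [431.8, 618.0]: sample 2 = 398.6 < LCL; sample 10 = 358.1 < LCL.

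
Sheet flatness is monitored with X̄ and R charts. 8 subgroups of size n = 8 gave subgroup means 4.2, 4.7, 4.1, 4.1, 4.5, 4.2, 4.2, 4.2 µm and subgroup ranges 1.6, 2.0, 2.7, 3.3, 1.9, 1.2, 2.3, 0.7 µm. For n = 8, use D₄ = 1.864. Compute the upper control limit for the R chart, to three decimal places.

3.658

R̄ = (1.6 + 2.0 + 2.7 + 3.3 + 1.9 + 1.2 + 2.3 + 0.7) / 8 = 15.7000 / 8 = 1.9625
UCL_R = D₄·R̄ = 1.864 × 1.9625 = 3.6581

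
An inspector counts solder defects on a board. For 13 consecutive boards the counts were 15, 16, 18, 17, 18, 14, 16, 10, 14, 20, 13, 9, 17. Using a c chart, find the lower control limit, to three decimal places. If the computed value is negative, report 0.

3.475

c̄ = (15 + 16 + 18 + 17 + 18 + 14 + 16 + 10 + 14 + 20 + 13 + 9 + 17) / 13 = 197 / 13 = 15.1538
LCL = c̄ − 3√c̄ = 15.1538 − 3 × 3.8928 = 3.4755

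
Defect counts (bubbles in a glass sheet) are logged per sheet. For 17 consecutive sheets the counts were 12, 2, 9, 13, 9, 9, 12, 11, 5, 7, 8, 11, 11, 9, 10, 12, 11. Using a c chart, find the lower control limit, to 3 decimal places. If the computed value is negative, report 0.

0.238

c̄ = (12 + 2 + 9 + 13 + 9 + 9 + 12 + 11 + 5 + 7 + 8 + 11 + 11 + 9 + 10 + 12 + 11) / 17 = 161 / 17 = 9.4706
LCL = c̄ − 3√c̄ = 9.4706 − 3 × 3.0774 = 0.2383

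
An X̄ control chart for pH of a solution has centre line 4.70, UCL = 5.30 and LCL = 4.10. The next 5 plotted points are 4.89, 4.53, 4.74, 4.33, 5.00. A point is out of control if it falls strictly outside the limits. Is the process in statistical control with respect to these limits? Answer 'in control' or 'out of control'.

All 5 points lie within [4.10, 5.30].

in control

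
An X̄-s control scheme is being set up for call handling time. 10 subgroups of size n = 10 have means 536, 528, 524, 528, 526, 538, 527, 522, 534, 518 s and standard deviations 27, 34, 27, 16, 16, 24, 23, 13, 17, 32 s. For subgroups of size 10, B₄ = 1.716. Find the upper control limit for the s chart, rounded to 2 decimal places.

s̄ = (27 + 34 + 27 + 16 + 16 + 24 + 23 + 13 + 17 + 32) / 10 = 22.9000
UCL_s = B₄·s̄ = 1.716 × 22.9000 = 39.2964

39.30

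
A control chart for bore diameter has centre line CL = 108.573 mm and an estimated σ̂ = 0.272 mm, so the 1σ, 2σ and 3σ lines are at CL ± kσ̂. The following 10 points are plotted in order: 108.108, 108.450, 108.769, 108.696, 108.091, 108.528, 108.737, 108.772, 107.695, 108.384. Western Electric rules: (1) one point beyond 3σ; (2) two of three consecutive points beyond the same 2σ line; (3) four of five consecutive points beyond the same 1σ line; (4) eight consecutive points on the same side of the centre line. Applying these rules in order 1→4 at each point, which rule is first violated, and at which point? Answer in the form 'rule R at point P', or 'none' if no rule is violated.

rule 1 at point 9

Zone of each point (C = within 1σ̂, B = 1σ̂–2σ̂, A = 2σ̂–3σ̂, * = beyond 3σ̂; sign = side of CL): 1:-B, 2:-C, 3:+C, 4:+C, 5:-B, 6:-C, 7:+C, 8:+C, 9:-*, 10:-C
Rule 1 (one point beyond the 3σ limits) is satisfied at point 9.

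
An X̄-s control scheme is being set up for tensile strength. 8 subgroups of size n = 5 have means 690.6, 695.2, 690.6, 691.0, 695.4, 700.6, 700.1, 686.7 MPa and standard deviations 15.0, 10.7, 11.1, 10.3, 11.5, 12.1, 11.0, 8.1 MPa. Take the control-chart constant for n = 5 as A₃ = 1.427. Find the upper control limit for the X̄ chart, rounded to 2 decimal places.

X̄̄ = (690.6 + 695.2 + 690.6 + 691.0 + 695.4 + 700.6 + 700.1 + 686.7) / 8 = 693.7750
s̄ = (15.0 + 10.7 + 11.1 + 10.3 + 11.5 + 12.1 + 11.0 + 8.1) / 8 = 11.2250
UCL = X̄̄ + A₃·s̄ = 693.7750 + 1.427 × 11.2250 = 709.7931

709.79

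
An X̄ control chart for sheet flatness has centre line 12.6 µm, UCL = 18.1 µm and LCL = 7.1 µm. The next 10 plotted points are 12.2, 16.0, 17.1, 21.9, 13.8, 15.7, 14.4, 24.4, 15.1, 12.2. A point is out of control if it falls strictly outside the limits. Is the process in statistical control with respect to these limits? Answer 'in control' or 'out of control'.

out of control

Compare each point to [7.1, 18.1]: sample 4 = 21.9 > UCL; sample 8 = 24.4 > UCL.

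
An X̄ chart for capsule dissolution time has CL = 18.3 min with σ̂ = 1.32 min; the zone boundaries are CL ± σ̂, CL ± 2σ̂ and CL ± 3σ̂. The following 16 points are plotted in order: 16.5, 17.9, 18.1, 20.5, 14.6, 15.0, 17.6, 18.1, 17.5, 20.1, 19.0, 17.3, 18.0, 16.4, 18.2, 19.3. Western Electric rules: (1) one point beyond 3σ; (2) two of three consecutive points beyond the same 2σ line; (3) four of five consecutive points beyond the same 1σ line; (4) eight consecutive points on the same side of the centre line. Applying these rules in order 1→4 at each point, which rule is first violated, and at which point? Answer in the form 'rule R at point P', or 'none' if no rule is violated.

Zone of each point (C = within 1σ̂, B = 1σ̂–2σ̂, A = 2σ̂–3σ̂, * = beyond 3σ̂; sign = side of CL): 1:-B, 2:-C, 3:-C, 4:+B, 5:-A, 6:-A, 7:-C, 8:-C, 9:-C, 10:+B, 11:+C, 12:-C, 13:-C, 14:-B, 15:-C, 16:+C
Rule 2 (two of three consecutive points beyond the same 2σ limit) is satisfied at point 6.

rule 2 at point 6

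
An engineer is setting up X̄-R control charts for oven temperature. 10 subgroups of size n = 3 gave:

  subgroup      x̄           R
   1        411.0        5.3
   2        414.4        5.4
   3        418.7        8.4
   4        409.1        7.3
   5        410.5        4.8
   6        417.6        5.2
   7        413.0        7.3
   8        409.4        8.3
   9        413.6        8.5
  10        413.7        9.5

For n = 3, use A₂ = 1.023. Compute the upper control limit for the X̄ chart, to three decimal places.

X̄̄ = (411.0 + 414.4 + 418.7 + 409.1 + 410.5 + 417.6 + 413.0 + 409.4 + 413.6 + 413.7) / 10 = 4131.0000 / 10 = 413.1000
R̄ = (5.3 + 5.4 + 8.4 + 7.3 + 4.8 + 5.2 + 7.3 + 8.3 + 8.5 + 9.5) / 10 = 70.0000 / 10 = 7.0000
UCL = X̄̄ + A₂·R̄ = 413.1000 + 1.023 × 7.0000 = 420.2610

420.261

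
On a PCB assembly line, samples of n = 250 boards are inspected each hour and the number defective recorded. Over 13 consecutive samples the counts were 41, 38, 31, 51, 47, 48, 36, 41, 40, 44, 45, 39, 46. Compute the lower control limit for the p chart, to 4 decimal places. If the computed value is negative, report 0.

0.0973

p̄ = Σdᵢ / (k·n) = 547 / (13 × 250) = 0.16831
LCL = p̄ − 3·√(p̄(1−p̄)/n) = 0.16831 − 3 × 0.02366 = 0.09732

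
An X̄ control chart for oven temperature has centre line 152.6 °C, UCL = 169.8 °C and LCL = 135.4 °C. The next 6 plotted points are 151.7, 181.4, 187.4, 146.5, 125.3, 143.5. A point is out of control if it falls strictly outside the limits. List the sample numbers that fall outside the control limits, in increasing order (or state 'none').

2, 3, 5

Compare each point to [135.4, 169.8]: sample 2 = 181.4 > UCL; sample 3 = 187.4 > UCL; sample 5 = 125.3 < LCL.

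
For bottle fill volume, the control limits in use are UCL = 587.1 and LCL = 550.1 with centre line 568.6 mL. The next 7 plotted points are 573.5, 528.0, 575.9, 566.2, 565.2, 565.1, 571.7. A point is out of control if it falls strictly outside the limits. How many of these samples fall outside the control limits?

Compare each point to [550.1, 587.1]: sample 2 = 528.0 < LCL.

1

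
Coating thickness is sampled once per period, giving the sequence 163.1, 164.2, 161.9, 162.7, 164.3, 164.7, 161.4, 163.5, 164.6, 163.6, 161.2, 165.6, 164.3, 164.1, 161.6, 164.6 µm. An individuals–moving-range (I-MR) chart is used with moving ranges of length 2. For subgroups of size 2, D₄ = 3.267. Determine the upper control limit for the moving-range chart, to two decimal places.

Moving ranges: 1.1, 2.3, 0.8, 1.6, 0.4, 3.3, 2.1, 1.1, 1.0, 2.4, 4.4, 1.3, 0.2, 2.5, 3.0; M̄R̄ = 27.5000 / 15 = 1.8333
UCL_MR = D₄·M̄R̄ = 3.267 × 1.8333 = 5.9895

5.99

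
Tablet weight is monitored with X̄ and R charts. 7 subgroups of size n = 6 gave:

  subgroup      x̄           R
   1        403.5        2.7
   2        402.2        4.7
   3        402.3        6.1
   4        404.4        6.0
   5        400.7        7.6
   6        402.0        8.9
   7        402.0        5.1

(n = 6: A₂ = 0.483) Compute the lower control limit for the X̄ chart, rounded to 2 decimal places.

399.61

X̄̄ = (403.5 + 402.2 + 402.3 + 404.4 + 400.7 + 402.0 + 402.0) / 7 = 2817.1000 / 7 = 402.4429
R̄ = (2.7 + 4.7 + 6.1 + 6.0 + 7.6 + 8.9 + 5.1) / 7 = 41.1000 / 7 = 5.8714
LCL = X̄̄ − A₂·R̄ = 402.4429 − 0.483 × 5.8714 = 399.6070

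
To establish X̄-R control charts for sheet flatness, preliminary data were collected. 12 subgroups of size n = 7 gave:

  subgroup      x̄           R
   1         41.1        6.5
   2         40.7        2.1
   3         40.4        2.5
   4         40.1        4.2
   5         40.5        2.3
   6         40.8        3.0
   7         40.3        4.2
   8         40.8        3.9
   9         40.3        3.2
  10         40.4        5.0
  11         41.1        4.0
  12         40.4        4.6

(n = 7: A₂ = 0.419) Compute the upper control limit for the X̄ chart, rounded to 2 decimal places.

42.16

X̄̄ = (41.1 + 40.7 + 40.4 + 40.1 + 40.5 + 40.8 + 40.3 + 40.8 + 40.3 + 40.4 + 41.1 + 40.4) / 12 = 486.9000 / 12 = 40.5750
R̄ = (6.5 + 2.1 + 2.5 + 4.2 + 2.3 + 3.0 + 4.2 + 3.9 + 3.2 + 5.0 + 4.0 + 4.6) / 12 = 45.5000 / 12 = 3.7917
UCL = X̄̄ + A₂·R̄ = 40.5750 + 0.419 × 3.7917 = 42.1637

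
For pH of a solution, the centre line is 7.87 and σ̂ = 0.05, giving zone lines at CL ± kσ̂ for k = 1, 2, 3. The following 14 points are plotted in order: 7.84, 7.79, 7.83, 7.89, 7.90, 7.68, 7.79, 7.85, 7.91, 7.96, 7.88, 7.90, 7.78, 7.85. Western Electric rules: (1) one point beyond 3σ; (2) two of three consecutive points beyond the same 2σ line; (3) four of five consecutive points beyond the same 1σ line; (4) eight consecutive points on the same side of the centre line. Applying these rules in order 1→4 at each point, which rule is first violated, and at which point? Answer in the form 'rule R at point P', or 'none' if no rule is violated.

Zone of each point (C = within 1σ̂, B = 1σ̂–2σ̂, A = 2σ̂–3σ̂, * = beyond 3σ̂; sign = side of CL): 1:-C, 2:-B, 3:-C, 4:+C, 5:+C, 6:-*, 7:-B, 8:-C, 9:+C, 10:+B, 11:+C, 12:+C, 13:-B, 14:-C
Rule 1 (one point beyond the 3σ limits) is satisfied at point 6.

rule 1 at point 6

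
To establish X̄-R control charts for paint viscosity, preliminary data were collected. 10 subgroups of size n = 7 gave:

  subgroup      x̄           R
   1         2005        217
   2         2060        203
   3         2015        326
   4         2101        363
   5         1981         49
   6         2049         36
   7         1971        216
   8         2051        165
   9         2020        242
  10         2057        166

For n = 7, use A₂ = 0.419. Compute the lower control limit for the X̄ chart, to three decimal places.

1947.912

X̄̄ = (2005 + 2060 + 2015 + 2101 + 1981 + 2049 + 1971 + 2051 + 2020 + 2057) / 10 = 20310.0000 / 10 = 2031.0000
R̄ = (217 + 203 + 326 + 363 + 49 + 36 + 216 + 165 + 242 + 166) / 10 = 1983.0000 / 10 = 198.3000
LCL = X̄̄ − A₂·R̄ = 2031.0000 − 0.419 × 198.3000 = 1947.9123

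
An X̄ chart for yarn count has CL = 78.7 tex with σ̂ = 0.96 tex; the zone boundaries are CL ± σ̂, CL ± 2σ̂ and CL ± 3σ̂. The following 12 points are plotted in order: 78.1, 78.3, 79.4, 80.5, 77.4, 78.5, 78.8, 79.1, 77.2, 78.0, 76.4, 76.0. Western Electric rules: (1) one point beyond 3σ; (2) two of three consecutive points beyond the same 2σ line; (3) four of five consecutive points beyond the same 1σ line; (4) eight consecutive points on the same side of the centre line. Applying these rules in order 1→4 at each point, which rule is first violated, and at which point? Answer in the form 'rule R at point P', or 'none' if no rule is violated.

rule 2 at point 12

Zone of each point (C = within 1σ̂, B = 1σ̂–2σ̂, A = 2σ̂–3σ̂, * = beyond 3σ̂; sign = side of CL): 1:-C, 2:-C, 3:+C, 4:+B, 5:-B, 6:-C, 7:+C, 8:+C, 9:-B, 10:-C, 11:-A, 12:-A
Rule 2 (two of three consecutive points beyond the same 2σ limit) is satisfied at point 12.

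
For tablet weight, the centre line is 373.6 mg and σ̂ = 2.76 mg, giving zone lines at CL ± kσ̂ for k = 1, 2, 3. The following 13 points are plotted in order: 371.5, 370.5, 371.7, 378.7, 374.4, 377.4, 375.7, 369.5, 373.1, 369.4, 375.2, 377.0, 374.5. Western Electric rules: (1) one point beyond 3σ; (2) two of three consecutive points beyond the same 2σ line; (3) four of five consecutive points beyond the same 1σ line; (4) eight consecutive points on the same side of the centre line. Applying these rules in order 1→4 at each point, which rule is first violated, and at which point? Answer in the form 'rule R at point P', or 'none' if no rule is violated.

Zone of each point (C = within 1σ̂, B = 1σ̂–2σ̂, A = 2σ̂–3σ̂, * = beyond 3σ̂; sign = side of CL): 1:-C, 2:-B, 3:-C, 4:+B, 5:+C, 6:+B, 7:+C, 8:-B, 9:-C, 10:-B, 11:+C, 12:+B, 13:+C
No rule fires across all 13 points.

none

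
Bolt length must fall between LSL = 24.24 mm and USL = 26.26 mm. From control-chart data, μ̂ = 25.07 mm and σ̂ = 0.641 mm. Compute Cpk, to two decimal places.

Cpu = (USL − μ̂) / (3σ̂) = (26.26 − 25.07) / (3 × 0.641) = 0.6188; Cpl = (μ̂ − LSL) / (3σ̂) = (25.07 − 24.24) / (3 × 0.641) = 0.4316; Cpk = min(Cpu, Cpl) = 0.4316

0.43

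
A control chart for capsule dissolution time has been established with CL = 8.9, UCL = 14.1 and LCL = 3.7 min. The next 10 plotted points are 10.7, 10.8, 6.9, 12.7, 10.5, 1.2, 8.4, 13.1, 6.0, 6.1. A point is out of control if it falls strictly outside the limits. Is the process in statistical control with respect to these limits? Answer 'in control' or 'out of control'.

out of control

Compare each point to [3.7, 14.1]: sample 6 = 1.2 < LCL.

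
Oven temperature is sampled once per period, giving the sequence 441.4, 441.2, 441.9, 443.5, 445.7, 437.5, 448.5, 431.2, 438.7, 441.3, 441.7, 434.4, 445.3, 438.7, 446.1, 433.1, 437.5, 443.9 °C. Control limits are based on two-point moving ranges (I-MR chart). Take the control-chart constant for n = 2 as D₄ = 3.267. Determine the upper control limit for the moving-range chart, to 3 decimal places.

20.697

Moving ranges: 0.2, 0.7, 1.6, 2.2, 8.2, 11.0, 17.3, 7.5, 2.6, 0.4, 7.3, 10.9, 6.6, 7.4, 13.0, 4.4, 6.4; M̄R̄ = 107.7000 / 17 = 6.3353
UCL_MR = D₄·M̄R̄ = 3.267 × 6.3353 = 20.6974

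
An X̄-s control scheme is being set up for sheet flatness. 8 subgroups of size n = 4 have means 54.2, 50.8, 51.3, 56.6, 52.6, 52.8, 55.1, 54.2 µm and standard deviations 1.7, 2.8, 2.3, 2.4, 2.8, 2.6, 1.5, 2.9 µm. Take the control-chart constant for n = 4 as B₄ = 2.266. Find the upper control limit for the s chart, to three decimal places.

s̄ = (1.7 + 2.8 + 2.3 + 2.4 + 2.8 + 2.6 + 1.5 + 2.9) / 8 = 2.3750
UCL_s = B₄·s̄ = 2.266 × 2.3750 = 5.3818

5.382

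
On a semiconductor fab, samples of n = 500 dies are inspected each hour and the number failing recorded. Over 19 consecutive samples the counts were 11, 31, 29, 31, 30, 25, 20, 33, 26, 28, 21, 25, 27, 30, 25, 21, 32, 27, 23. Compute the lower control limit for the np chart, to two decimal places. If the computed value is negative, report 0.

p̄ = Σdᵢ / (k·n) = 495 / (19 × 500) = 0.05211
LCL = np̄ − 3·√(np̄(1−p̄)) = 26.0526 − 3 × 4.9694 = 11.1444

11.14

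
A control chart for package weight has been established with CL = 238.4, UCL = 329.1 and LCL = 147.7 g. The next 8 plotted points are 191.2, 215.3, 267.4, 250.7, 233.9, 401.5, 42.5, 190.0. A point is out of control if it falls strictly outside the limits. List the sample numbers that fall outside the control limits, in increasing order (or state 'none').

6, 7

Compare each point to [147.7, 329.1]: sample 6 = 401.5 > UCL; sample 7 = 42.5 < LCL.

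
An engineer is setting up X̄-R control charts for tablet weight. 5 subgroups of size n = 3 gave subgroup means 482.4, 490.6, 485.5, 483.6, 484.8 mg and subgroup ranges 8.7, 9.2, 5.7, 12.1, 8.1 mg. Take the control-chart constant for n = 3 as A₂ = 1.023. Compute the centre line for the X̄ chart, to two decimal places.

X̄̄ = (482.4 + 490.6 + 485.5 + 483.6 + 484.8) / 5 = 2426.9000 / 5 = 485.3800
CL = X̄̄ = 485.3800

485.38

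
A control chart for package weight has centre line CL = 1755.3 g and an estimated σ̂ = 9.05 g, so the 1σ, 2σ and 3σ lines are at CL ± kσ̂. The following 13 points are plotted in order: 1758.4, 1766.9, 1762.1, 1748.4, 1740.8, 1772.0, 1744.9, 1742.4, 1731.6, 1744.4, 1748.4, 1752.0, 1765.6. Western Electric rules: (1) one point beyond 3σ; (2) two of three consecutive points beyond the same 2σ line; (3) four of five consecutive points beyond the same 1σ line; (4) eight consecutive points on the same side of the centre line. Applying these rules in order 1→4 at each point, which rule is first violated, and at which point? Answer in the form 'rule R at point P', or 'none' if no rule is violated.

rule 3 at point 9

Zone of each point (C = within 1σ̂, B = 1σ̂–2σ̂, A = 2σ̂–3σ̂, * = beyond 3σ̂; sign = side of CL): 1:+C, 2:+B, 3:+C, 4:-C, 5:-B, 6:+B, 7:-B, 8:-B, 9:-A, 10:-B, 11:-C, 12:-C, 13:+B
Rule 3 (four of five consecutive points beyond the same 1σ limit) is satisfied at point 9.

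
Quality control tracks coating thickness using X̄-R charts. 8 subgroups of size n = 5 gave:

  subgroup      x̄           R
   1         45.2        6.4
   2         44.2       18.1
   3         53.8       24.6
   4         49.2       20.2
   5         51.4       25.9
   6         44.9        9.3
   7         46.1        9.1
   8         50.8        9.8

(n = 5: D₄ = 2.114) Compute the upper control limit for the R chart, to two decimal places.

32.61

R̄ = (6.4 + 18.1 + 24.6 + 20.2 + 25.9 + 9.3 + 9.1 + 9.8) / 8 = 123.4000 / 8 = 15.4250
UCL_R = D₄·R̄ = 2.114 × 15.4250 = 32.6084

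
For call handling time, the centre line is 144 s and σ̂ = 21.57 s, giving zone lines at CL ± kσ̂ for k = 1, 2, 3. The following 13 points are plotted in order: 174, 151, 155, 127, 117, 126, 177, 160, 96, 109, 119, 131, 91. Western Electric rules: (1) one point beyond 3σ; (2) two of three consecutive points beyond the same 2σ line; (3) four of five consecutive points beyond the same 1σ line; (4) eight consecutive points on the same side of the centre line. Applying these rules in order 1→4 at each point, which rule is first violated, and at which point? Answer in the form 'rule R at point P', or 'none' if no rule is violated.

rule 3 at point 13

Zone of each point (C = within 1σ̂, B = 1σ̂–2σ̂, A = 2σ̂–3σ̂, * = beyond 3σ̂; sign = side of CL): 1:+B, 2:+C, 3:+C, 4:-C, 5:-B, 6:-C, 7:+B, 8:+C, 9:-A, 10:-B, 11:-B, 12:-C, 13:-A
Rule 3 (four of five consecutive points beyond the same 1σ limit) is satisfied at point 13.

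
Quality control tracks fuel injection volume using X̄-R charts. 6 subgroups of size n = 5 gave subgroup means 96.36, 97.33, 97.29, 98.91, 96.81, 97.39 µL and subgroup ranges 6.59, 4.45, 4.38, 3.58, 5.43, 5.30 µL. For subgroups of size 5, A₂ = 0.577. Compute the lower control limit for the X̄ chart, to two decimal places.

94.49

X̄̄ = (96.36 + 97.33 + 97.29 + 98.91 + 96.81 + 97.39) / 6 = 584.0900 / 6 = 97.3483
R̄ = (6.59 + 4.45 + 4.38 + 3.58 + 5.43 + 5.30) / 6 = 29.7300 / 6 = 4.9550
LCL = X̄̄ − A₂·R̄ = 97.3483 − 0.577 × 4.9550 = 94.4893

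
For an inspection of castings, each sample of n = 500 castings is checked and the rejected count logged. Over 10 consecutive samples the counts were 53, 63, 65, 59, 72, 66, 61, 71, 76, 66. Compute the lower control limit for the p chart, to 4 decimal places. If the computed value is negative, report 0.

p̄ = Σdᵢ / (k·n) = 652 / (10 × 500) = 0.13040
LCL = p̄ − 3·√(p̄(1−p̄)/n) = 0.13040 − 3 × 0.01506 = 0.08522

0.0852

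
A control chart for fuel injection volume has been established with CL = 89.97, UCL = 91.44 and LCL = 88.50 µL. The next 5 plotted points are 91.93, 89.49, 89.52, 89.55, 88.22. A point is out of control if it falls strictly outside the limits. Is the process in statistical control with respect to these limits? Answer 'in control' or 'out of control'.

out of control

Compare each point to [88.50, 91.44]: sample 1 = 91.93 > UCL; sample 5 = 88.22 < LCL.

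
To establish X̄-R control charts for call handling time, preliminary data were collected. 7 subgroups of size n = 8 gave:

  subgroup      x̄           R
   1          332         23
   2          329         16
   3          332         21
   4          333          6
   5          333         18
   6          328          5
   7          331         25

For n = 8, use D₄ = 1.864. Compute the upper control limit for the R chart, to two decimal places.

R̄ = (23 + 16 + 21 + 6 + 18 + 5 + 25) / 7 = 114.0000 / 7 = 16.2857
UCL_R = D₄·R̄ = 1.864 × 16.2857 = 30.3566

30.36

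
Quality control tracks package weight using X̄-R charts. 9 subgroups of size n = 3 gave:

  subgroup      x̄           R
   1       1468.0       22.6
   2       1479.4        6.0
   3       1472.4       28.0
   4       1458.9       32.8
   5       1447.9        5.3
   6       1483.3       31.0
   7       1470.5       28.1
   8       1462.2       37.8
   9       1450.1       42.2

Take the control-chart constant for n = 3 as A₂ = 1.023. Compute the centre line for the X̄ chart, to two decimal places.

1465.86

X̄̄ = (1468.0 + 1479.4 + 1472.4 + 1458.9 + 1447.9 + 1483.3 + 1470.5 + 1462.2 + 1450.1) / 9 = 13192.7000 / 9 = 1465.8556
CL = X̄̄ = 1465.8556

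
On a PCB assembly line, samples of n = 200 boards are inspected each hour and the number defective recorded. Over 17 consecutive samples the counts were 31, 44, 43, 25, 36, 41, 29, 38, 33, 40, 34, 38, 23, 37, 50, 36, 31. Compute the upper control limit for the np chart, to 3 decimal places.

52.092

p̄ = Σdᵢ / (k·n) = 609 / (17 × 200) = 0.17912
UCL = np̄ + 3·√(np̄(1−p̄)) = 35.8235 + 3 × √(35.8235×0.82088) = 35.8235 + 3 × 5.4228 = 52.0920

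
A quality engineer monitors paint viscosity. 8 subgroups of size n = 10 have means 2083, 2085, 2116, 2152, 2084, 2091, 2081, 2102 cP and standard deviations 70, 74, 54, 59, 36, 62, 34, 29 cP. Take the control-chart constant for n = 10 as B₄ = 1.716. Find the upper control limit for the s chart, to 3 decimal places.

89.661

s̄ = (70 + 74 + 54 + 59 + 36 + 62 + 34 + 29) / 8 = 52.2500
UCL_s = B₄·s̄ = 1.716 × 52.2500 = 89.6610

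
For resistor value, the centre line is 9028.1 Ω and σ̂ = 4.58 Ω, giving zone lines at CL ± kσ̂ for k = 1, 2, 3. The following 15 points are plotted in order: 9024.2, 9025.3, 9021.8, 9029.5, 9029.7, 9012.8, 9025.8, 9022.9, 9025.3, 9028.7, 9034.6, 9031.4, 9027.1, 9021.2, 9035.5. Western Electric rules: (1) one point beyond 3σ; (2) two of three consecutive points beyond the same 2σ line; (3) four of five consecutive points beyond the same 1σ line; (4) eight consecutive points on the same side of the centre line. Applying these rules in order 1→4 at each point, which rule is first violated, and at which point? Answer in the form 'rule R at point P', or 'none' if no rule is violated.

Zone of each point (C = within 1σ̂, B = 1σ̂–2σ̂, A = 2σ̂–3σ̂, * = beyond 3σ̂; sign = side of CL): 1:-C, 2:-C, 3:-B, 4:+C, 5:+C, 6:-*, 7:-C, 8:-B, 9:-C, 10:+C, 11:+B, 12:+C, 13:-C, 14:-B, 15:+B
Rule 1 (one point beyond the 3σ limits) is satisfied at point 6.

rule 1 at point 6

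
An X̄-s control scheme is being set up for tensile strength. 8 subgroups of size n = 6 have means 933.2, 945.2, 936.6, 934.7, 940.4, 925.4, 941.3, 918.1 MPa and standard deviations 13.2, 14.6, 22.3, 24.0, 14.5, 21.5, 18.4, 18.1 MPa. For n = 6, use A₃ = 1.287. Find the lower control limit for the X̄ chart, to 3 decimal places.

X̄̄ = (933.2 + 945.2 + 936.6 + 934.7 + 940.4 + 925.4 + 941.3 + 918.1) / 8 = 934.3625
s̄ = (13.2 + 14.6 + 22.3 + 24.0 + 14.5 + 21.5 + 18.4 + 18.1) / 8 = 18.3250
LCL = X̄̄ − A₃·s̄ = 934.3625 − 1.287 × 18.3250 = 910.7782

910.778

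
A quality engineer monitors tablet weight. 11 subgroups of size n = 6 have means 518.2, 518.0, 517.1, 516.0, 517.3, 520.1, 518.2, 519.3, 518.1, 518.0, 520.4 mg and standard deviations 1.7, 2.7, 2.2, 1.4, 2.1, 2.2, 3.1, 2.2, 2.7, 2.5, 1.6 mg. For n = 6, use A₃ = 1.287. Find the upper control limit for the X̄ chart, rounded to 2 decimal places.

X̄̄ = (518.2 + 518.0 + 517.1 + 516.0 + 517.3 + 520.1 + 518.2 + 519.3 + 518.1 + 518.0 + 520.4) / 11 = 518.2455
s̄ = (1.7 + 2.7 + 2.2 + 1.4 + 2.1 + 2.2 + 3.1 + 2.2 + 2.7 + 2.5 + 1.6) / 11 = 2.2182
UCL = X̄̄ + A₃·s̄ = 518.2455 + 1.287 × 2.2182 = 521.1003

521.10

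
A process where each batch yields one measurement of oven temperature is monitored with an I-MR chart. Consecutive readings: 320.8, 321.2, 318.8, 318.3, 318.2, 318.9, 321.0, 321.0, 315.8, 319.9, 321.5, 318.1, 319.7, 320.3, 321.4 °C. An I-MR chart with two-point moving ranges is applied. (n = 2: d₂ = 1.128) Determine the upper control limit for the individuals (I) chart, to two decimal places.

X̄ = (320.8 + 321.2 + 318.8 + 318.3 + 318.2 + 318.9 + 321.0 + 321.0 + 315.8 + 319.9 + 321.5 + 318.1 + 319.7 + 320.3 + 321.4) / 15 = 319.6600
Moving ranges: 0.4, 2.4, 0.5, 0.1, 0.7, 2.1, 0.0, 5.2, 4.1, 1.6, 3.4, 1.6, 0.6, 1.1; M̄R̄ = 23.8000 / 14 = 1.7000
UCL = X̄ + 3·M̄R̄/d₂ = 319.6600 + 3 × 1.7000 / 1.128 = 324.1813

324.18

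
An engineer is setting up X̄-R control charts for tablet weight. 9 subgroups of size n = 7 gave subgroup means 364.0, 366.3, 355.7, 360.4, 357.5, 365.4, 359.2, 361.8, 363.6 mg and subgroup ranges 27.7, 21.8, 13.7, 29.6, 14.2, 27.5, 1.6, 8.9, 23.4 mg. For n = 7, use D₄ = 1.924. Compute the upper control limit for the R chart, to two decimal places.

R̄ = (27.7 + 21.8 + 13.7 + 29.6 + 14.2 + 27.5 + 1.6 + 8.9 + 23.4) / 9 = 168.4000 / 9 = 18.7111
UCL_R = D₄·R̄ = 1.924 × 18.7111 = 36.0002

36.00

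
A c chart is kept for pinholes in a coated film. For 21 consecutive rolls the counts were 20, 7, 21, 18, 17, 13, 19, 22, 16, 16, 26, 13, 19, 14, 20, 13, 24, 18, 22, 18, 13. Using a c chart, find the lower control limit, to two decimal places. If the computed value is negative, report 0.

5.00

c̄ = (20 + 7 + 21 + 18 + 17 + 13 + 19 + 22 + 16 + 16 + 26 + 13 + 19 + 14 + 20 + 13 + 24 + 18 + 22 + 18 + 13) / 21 = 369 / 21 = 17.5714
LCL = c̄ − 3√c̄ = 17.5714 − 3 × 4.1918 = 4.9959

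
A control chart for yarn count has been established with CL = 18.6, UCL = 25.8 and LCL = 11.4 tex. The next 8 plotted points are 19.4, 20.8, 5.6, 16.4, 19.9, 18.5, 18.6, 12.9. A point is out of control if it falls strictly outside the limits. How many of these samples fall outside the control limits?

1

Compare each point to [11.4, 25.8]: sample 3 = 5.6 < LCL.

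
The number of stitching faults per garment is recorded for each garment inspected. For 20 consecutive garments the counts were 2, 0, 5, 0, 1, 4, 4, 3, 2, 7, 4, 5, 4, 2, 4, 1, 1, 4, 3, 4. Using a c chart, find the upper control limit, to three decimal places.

c̄ = (2 + 0 + 5 + 0 + 1 + 4 + 4 + 3 + 2 + 7 + 4 + 5 + 4 + 2 + 4 + 1 + 1 + 4 + 3 + 4) / 20 = 60 / 20 = 3.0000
UCL = c̄ + 3√c̄ = 3.0000 + 3 × √3.0000 = 3.0000 + 3 × 1.7321 = 8.1962

8.196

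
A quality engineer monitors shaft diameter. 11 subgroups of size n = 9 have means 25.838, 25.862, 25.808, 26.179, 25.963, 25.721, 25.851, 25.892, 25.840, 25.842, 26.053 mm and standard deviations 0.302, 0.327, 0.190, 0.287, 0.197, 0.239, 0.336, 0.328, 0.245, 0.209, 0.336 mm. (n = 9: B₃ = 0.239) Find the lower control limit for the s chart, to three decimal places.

0.065

s̄ = (0.302 + 0.327 + 0.190 + 0.287 + 0.197 + 0.239 + 0.336 + 0.328 + 0.245 + 0.209 + 0.336) / 11 = 0.2724
LCL_s = B₃·s̄ = 0.239 × 0.2724 = 0.0651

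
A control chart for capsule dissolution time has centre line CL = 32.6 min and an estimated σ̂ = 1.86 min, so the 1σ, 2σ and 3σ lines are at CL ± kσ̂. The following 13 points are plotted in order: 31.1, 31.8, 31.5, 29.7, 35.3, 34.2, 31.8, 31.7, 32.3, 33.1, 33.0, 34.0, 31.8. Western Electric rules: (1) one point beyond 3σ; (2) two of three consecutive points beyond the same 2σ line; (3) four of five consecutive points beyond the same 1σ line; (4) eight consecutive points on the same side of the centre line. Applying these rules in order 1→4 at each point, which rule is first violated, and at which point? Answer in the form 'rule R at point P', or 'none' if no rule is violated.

Zone of each point (C = within 1σ̂, B = 1σ̂–2σ̂, A = 2σ̂–3σ̂, * = beyond 3σ̂; sign = side of CL): 1:-C, 2:-C, 3:-C, 4:-B, 5:+B, 6:+C, 7:-C, 8:-C, 9:-C, 10:+C, 11:+C, 12:+C, 13:-C
No rule fires across all 13 points.

none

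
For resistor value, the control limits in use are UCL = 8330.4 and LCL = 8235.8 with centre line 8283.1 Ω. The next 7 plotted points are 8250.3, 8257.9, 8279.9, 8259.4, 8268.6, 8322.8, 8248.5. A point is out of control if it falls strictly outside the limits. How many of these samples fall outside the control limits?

All 7 points lie within [8235.8, 8330.4].

0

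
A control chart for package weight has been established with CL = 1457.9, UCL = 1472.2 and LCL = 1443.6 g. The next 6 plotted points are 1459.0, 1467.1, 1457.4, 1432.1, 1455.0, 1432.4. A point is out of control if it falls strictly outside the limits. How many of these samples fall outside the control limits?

2

Compare each point to [1443.6, 1472.2]: sample 4 = 1432.1 < LCL; sample 6 = 1432.4 < LCL.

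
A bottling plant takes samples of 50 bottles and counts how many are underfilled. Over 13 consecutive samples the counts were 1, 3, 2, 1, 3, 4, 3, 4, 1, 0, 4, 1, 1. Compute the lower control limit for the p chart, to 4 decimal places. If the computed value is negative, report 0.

p̄ = Σdᵢ / (k·n) = 28 / (13 × 50) = 0.04308
LCL = p̄ − 3·√(p̄(1−p̄)/n) = 0.04308 − 3 × 0.02871 = -0.04306 → 0 (negative, so LCL = 0)

0.0000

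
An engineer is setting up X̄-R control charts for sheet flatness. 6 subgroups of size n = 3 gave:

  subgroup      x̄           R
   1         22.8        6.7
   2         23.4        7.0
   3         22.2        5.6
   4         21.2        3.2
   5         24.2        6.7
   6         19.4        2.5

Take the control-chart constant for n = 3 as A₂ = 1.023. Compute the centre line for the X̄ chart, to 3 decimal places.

X̄̄ = (22.8 + 23.4 + 22.2 + 21.2 + 24.2 + 19.4) / 6 = 133.2000 / 6 = 22.2000
CL = X̄̄ = 22.2000

22.200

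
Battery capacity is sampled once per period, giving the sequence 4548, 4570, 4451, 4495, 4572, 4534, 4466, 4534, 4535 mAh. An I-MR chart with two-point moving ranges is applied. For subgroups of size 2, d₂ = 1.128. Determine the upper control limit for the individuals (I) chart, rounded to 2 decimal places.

X̄ = (4548 + 4570 + 4451 + 4495 + 4572 + 4534 + 4466 + 4534 + 4535) / 9 = 4522.7778
Moving ranges: 22, 119, 44, 77, 38, 68, 68, 1; M̄R̄ = 437.0000 / 8 = 54.6250
UCL = X̄ + 3·M̄R̄/d₂ = 4522.7778 + 3 × 54.6250 / 1.128 = 4668.0570

4668.06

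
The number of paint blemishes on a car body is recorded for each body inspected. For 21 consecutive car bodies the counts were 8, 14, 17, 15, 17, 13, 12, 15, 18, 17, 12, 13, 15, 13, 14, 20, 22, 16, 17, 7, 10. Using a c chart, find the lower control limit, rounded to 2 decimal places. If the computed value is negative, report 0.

3.09

c̄ = (8 + 14 + 17 + 15 + 17 + 13 + 12 + 15 + 18 + 17 + 12 + 13 + 15 + 13 + 14 + 20 + 22 + 16 + 17 + 7 + 10) / 21 = 305 / 21 = 14.5238
LCL = c̄ − 3√c̄ = 14.5238 − 3 × 3.8110 = 3.0908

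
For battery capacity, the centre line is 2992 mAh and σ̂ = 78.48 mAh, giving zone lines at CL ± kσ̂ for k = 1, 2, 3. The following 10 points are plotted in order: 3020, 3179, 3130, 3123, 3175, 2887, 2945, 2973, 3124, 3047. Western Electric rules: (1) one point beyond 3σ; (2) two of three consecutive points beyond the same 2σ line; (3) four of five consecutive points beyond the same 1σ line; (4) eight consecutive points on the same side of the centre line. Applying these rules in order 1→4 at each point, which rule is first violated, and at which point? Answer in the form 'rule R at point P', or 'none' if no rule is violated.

rule 3 at point 5

Zone of each point (C = within 1σ̂, B = 1σ̂–2σ̂, A = 2σ̂–3σ̂, * = beyond 3σ̂; sign = side of CL): 1:+C, 2:+A, 3:+B, 4:+B, 5:+A, 6:-B, 7:-C, 8:-C, 9:+B, 10:+C
Rule 3 (four of five consecutive points beyond the same 1σ limit) is satisfied at point 5.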